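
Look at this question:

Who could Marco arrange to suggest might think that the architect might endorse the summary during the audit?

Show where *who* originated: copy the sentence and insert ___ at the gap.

Underlying clause: Marco could arrange to suggest who might think that the architect might endorse the summary during the audit.
The filler 'who' is interpreted as the subject of the clause embedded under 'suggest'. The gap is right after 'suggest'.

Who could Marco arrange to suggest ___ might think that the architect might endorse the summary during the audit?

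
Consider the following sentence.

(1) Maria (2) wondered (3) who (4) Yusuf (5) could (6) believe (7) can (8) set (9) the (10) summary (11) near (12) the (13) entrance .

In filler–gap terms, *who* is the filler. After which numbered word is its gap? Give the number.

Pre-movement form: Yusuf could believe who can set the summary near the entrance.
The filler 'who' is interpreted as the subject of the clause embedded under 'believe'. It moves to the left edge, and the trace sits right after 'believe':
Maria wondered who Yusuf could believe ___ can set the summary near the entrance.
'believe' is word 6.

6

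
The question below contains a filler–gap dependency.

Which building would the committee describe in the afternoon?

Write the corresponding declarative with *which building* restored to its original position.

The committee would describe which building in the afternoon.

'which building' functions as the direct object of 'describe'. Wh-movement fronts it, leaving a gap right after 'describe':
Which building would the committee describe ___ in the afternoon?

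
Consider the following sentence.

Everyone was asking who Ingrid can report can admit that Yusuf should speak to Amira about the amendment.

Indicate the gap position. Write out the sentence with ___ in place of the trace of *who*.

Everyone was asking who Ingrid can report ___ can admit that Yusuf should speak to Amira about the amendment.

Underlying clause: Ingrid can report who can admit that Yusuf should speak to Amira about the amendment.
'who' functions as the subject of the clause embedded under 'report'. The gap is right after 'report'.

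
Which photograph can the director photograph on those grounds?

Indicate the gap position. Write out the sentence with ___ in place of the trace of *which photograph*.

Which photograph can the director photograph ___ on those grounds?

Pre-movement form: The director can photograph which photograph on those grounds.
'which photograph' is the direct object of 'photograph'. The gap is right after 'photograph'.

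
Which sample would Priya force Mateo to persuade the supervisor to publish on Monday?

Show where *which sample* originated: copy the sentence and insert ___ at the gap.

Which sample would Priya force Mateo to persuade the supervisor to publish ___ on Monday?

Underlying clause: Priya would force Mateo to persuade the supervisor to publish which sample on Monday.
The filler 'which sample' is interpreted as the direct object of 'publish'. The gap is right after 'publish'.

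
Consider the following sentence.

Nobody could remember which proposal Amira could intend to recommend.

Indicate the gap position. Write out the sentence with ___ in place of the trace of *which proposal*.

Pre-movement form: Amira could intend to recommend which proposal.
'which proposal' is the direct object of 'recommend'. The gap is right after 'recommend'.

Nobody could remember which proposal Amira could intend to recommend ___.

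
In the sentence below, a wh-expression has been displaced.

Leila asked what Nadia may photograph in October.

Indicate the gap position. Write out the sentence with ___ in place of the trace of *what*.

Underlying clause: Nadia may photograph what in October.
The filler 'what' is interpreted as the direct object of 'photograph'. The gap is right after 'photograph'.

Leila asked what Nadia may photograph ___ in October.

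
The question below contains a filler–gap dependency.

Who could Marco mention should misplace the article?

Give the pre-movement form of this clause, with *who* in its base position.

Marco could mention who should misplace the article.

The filler 'who' is interpreted as the subject of the clause embedded under 'mention'. It moves to the left edge, and the trace sits right after 'mention':
Who could Marco mention ___ should misplace the article?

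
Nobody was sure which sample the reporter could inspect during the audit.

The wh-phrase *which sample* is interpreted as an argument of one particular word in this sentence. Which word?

inspect

Pre-movement form: The reporter could inspect which sample during the audit.
The filler 'which sample' is interpreted as the direct object of 'inspect'. Fronting leaves a gap immediately after 'inspect':
Nobody was sure which sample the reporter could inspect ___ during the audit.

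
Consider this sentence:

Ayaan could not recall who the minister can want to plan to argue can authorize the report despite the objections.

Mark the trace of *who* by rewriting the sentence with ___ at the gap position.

In situ: The minister can want to plan to argue who can authorize the report despite the objections.
'who' is the subject of the clause embedded under 'argue'. The gap is right after 'argue'.

Ayaan could not recall who the minister can want to plan to argue ___ can authorize the report despite the objections.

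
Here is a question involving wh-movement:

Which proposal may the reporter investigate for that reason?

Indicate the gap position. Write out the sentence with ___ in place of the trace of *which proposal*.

Which proposal may the reporter investigate ___ for that reason?

Before movement: The reporter may investigate which proposal for that reason.
'which proposal' is the direct object of 'investigate'. The gap is right after 'investigate'.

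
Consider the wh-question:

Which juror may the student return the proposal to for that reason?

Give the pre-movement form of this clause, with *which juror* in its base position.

'which juror' functions as the object of the preposition 'to' (recipient of 'return'). Fronting leaves a gap immediately after 'to':
Which juror may the student return the proposal to ___ for that reason?

The student may return the proposal to which juror for that reason.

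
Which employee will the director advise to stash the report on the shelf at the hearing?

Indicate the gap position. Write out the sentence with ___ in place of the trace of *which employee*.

Pre-movement form: The director will advise which employee to stash the report on the shelf at the hearing.
The filler 'which employee' is interpreted as the direct object of 'advise'. The gap is right after 'advise'.

Which employee will the director advise ___ to stash the report on the shelf at the hearing?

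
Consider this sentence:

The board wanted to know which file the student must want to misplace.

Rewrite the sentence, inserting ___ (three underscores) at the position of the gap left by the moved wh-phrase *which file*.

The board wanted to know which file the student must want to misplace ___.

Pre-movement form: The student must want to misplace which file.
'which file' is the direct object of 'misplace'. The gap is right after 'misplace'.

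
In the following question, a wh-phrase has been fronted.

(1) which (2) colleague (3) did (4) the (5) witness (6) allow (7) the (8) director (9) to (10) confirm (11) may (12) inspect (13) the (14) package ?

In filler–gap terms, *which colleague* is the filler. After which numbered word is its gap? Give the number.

Underlying clause: The witness did allow the director to confirm which colleague may inspect the package.
'which colleague' functions as the subject of the clause embedded under 'confirm'. Fronting leaves a gap immediately after 'confirm':
Which colleague did the witness allow the director to confirm ___ may inspect the package?
'confirm' is word 10.

10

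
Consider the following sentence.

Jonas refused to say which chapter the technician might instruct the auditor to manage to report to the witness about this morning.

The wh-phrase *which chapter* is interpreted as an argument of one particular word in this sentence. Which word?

Underlying clause: The technician might instruct the auditor to manage to report to the witness about which chapter this morning.
The filler 'which chapter' is interpreted as the object of the preposition 'about'. Wh-movement fronts it, leaving a gap right after 'about':
Jonas refused to say which chapter the technician might instruct the auditor to manage to report to the witness about ___ this morning.

about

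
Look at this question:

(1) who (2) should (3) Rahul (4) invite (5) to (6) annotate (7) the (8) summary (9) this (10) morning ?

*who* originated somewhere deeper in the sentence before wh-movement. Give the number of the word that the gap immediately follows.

Before movement: Rahul should invite who to annotate the summary this morning.
'who' functions as the direct object of 'invite'. Fronting leaves a gap immediately after 'invite':
Who should Rahul invite ___ to annotate the summary this morning?
'invite' is word 4.

4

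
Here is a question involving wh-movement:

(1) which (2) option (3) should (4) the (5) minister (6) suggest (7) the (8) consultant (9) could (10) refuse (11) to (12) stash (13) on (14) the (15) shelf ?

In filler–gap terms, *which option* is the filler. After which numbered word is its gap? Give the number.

Before movement: The minister should suggest the consultant could refuse to stash which option on the shelf.
The filler 'which option' is interpreted as the direct object of 'stash'. Wh-movement fronts it, leaving a gap right after 'stash':
Which option should the minister suggest the consultant could refuse to stash ___ on the shelf?
'stash' is word 12.

12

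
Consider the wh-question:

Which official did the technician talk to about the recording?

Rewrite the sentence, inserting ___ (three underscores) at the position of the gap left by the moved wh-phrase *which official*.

Pre-movement form: The technician did talk to which official about the recording.
'which official' is the object of the preposition 'to'. The gap is right after 'to'.

Which official did the technician talk to ___ about the recording?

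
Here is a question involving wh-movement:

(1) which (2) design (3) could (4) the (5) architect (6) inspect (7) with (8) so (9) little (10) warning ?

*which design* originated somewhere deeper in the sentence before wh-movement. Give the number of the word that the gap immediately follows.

In situ: The architect could inspect which design with so little warning.
The filler 'which design' is interpreted as the direct object of 'inspect'. Wh-movement fronts it, leaving a gap right after 'inspect':
Which design could the architect inspect ___ with so little warning?
'inspect' is word 6.

6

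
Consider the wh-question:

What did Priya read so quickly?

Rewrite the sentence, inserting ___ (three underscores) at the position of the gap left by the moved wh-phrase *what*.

Before movement: Priya did read what so quickly.
'what' functions as the direct object of 'read'. The gap is right after 'read'.

What did Priya read ___ so quickly?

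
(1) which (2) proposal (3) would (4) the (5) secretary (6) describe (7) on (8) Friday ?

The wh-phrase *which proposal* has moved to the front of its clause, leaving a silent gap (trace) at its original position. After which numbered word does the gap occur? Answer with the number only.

In situ: The secretary would describe which proposal on Friday.
'which proposal' is the direct object of 'describe'. Wh-movement fronts it, leaving a gap right after 'describe':
Which proposal would the secretary describe ___ on Friday?
'describe' is word 6.

6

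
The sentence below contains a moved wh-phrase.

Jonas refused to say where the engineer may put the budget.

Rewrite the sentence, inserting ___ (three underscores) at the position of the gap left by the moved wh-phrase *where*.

Before movement: The engineer may put the budget where.
'where' functions as the locative complement of 'put'. The gap is right after 'budget'.

Jonas refused to say where the engineer may put the budget ___.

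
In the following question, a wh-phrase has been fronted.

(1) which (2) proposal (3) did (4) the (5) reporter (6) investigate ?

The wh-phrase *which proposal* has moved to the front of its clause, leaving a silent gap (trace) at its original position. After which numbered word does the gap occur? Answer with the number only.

In situ: The reporter did investigate which proposal.
'which proposal' functions as the direct object of 'investigate'. Fronting leaves a gap immediately after 'investigate':
Which proposal did the reporter investigate ___?
'investigate' is word 6.

6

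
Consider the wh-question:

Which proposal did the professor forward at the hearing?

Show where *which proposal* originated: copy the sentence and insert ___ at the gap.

Before movement: The professor did forward which proposal at the hearing.
The filler 'which proposal' is interpreted as the direct object of 'forward'. The gap is right after 'forward'.

Which proposal did the professor forward ___ at the hearing?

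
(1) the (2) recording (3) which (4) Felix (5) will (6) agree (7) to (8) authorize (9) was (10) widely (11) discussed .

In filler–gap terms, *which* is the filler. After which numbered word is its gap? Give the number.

'which' is the direct object of 'authorize'. Wh-movement fronts it, leaving a gap right after 'authorize':
The recording which Felix will agree to authorize ___ was widely discussed.
'authorize' is word 8.

8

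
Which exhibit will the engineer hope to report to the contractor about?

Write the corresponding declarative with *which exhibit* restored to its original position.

'which exhibit' functions as the object of the preposition 'about'. Wh-movement fronts it, leaving a gap right after 'about':
Which exhibit will the engineer hope to report to the contractor about ___?

The engineer will hope to report to the contractor about which exhibit.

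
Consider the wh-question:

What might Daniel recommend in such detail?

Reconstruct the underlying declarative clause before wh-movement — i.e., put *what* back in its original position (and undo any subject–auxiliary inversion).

Daniel might recommend what in such detail.

'what' functions as the direct object of 'recommend'. It moves to the left edge, and the trace sits right after 'recommend':
What might Daniel recommend ___ in such detail?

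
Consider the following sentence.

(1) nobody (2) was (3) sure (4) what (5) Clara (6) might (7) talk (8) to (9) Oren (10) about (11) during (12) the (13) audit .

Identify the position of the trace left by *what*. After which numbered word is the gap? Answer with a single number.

10

In situ: Clara might talk to Oren about what during the audit.
'what' functions as the object of the preposition 'about'. Wh-movement fronts it, leaving a gap right after 'about':
Nobody was sure what Clara might talk to Oren about ___ during the audit.
'about' is word 10.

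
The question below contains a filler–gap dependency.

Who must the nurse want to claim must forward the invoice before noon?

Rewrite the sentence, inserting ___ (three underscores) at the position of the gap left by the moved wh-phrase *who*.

Who must the nurse want to claim ___ must forward the invoice before noon?

Before movement: The nurse must want to claim who must forward the invoice before noon.
'who' functions as the subject of the clause embedded under 'claim'. The gap is right after 'claim'.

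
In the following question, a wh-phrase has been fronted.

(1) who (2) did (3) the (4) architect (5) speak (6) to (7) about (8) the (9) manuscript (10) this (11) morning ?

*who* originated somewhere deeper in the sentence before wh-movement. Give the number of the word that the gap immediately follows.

Pre-movement form: The architect did speak to who about the manuscript this morning.
The filler 'who' is interpreted as the object of the preposition 'to'. Fronting leaves a gap immediately after 'to':
Who did the architect speak to ___ about the manuscript this morning?
'to' is word 6.

6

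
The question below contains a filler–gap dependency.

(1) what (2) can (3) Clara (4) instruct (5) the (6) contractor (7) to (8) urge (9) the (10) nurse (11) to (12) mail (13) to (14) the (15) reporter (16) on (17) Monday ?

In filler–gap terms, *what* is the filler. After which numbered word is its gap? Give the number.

Underlying clause: Clara can instruct the contractor to urge the nurse to mail what to the reporter on Monday.
'what' functions as the direct object of 'mail'. Fronting leaves a gap immediately after 'mail':
What can Clara instruct the contractor to urge the nurse to mail ___ to the reporter on Monday?
'mail' is word 12.

12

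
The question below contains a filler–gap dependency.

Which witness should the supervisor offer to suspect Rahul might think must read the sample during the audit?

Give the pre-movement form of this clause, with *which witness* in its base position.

The filler 'which witness' is interpreted as the subject of the clause embedded under 'think'. Wh-movement fronts it, leaving a gap right after 'think':
Which witness should the supervisor offer to suspect Rahul might think ___ must read the sample during the audit?

The supervisor should offer to suspect Rahul might think which witness must read the sample during the audit.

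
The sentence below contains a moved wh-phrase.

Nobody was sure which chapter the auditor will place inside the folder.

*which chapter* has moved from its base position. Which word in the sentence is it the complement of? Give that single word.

place

Before movement: The auditor will place which chapter inside the folder.
'which chapter' is the direct object of 'place'. Wh-movement fronts it, leaving a gap right after 'place':
Nobody was sure which chapter the auditor will place ___ inside the folder.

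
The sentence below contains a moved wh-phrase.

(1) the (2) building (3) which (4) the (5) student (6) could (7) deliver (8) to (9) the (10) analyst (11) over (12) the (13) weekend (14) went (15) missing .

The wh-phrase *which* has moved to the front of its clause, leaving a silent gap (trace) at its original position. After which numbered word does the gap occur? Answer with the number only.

'which' functions as the direct object of 'deliver'. Wh-movement fronts it, leaving a gap right after 'deliver':
The building which the student could deliver ___ to the analyst over the weekend went missing.
'deliver' is word 7.

7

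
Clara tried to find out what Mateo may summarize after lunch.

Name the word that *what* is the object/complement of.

Pre-movement form: Mateo may summarize what after lunch.
'what' is the direct object of 'summarize'. Fronting leaves a gap immediately after 'summarize':
Clara tried to find out what Mateo may summarize ___ after lunch.

summarize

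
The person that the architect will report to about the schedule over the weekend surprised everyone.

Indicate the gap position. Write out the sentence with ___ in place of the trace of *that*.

The person that the architect will report to ___ about the schedule over the weekend surprised everyone.

'that' functions as the object of the preposition 'to'. The gap is right after 'to'.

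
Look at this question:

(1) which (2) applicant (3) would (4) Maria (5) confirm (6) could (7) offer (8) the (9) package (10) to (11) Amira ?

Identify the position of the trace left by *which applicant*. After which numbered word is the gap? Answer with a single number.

5

In situ: Maria would confirm which applicant could offer the package to Amira.
The filler 'which applicant' is interpreted as the subject of the clause embedded under 'confirm'. Wh-movement fronts it, leaving a gap right after 'confirm':
Which applicant would Maria confirm ___ could offer the package to Amira?
'confirm' is word 5.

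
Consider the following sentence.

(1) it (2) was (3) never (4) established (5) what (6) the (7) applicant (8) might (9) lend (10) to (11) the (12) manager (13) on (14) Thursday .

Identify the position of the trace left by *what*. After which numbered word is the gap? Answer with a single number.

Pre-movement form: The applicant might lend what to the manager on Thursday.
The filler 'what' is interpreted as the direct object of 'lend'. Fronting leaves a gap immediately after 'lend':
It was never established what the applicant might lend ___ to the manager on Thursday.
'lend' is word 9.

9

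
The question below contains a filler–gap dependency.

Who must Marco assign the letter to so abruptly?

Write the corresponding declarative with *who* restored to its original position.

Marco must assign the letter to who so abruptly.

'who' is the object of the preposition 'to' (recipient of 'assign'). Wh-movement fronts it, leaving a gap right after 'to':
Who must Marco assign the letter to ___ so abruptly?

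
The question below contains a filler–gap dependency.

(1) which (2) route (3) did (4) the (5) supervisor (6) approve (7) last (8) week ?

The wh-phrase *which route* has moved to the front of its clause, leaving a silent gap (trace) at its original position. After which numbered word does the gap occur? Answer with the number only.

Pre-movement form: The supervisor did approve which route last week.
'which route' is the direct object of 'approve'. Fronting leaves a gap immediately after 'approve':
Which route did the supervisor approve ___ last week?
'approve' is word 6.

6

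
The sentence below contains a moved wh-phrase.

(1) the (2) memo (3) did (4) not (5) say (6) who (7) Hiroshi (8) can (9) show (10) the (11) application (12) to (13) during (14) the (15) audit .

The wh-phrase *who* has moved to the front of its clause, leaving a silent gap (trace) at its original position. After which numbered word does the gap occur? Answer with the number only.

12

Before movement: Hiroshi can show the application to who during the audit.
'who' functions as the object of the preposition 'to' (recipient of 'show'). Fronting leaves a gap immediately after 'to':
The memo did not say who Hiroshi can show the application to ___ during the audit.
'to' is word 12.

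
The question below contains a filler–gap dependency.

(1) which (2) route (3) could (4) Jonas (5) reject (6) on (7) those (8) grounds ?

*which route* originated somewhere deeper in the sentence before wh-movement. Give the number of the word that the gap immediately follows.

5

Pre-movement form: Jonas could reject which route on those grounds.
The filler 'which route' is interpreted as the direct object of 'reject'. Fronting leaves a gap immediately after 'reject':
Which route could Jonas reject ___ on those grounds?
'reject' is word 5.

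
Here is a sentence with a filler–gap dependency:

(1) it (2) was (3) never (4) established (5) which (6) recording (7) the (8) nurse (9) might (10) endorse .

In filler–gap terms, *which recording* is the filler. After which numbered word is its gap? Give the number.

10

Pre-movement form: The nurse might endorse which recording.
The filler 'which recording' is interpreted as the direct object of 'endorse'. Fronting leaves a gap immediately after 'endorse':
It was never established which recording the nurse might endorse ___.
'endorse' is word 10.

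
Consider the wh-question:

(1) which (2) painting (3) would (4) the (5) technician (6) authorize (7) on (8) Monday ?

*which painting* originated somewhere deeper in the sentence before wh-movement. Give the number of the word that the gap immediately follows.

Underlying clause: The technician would authorize which painting on Monday.
'which painting' is the direct object of 'authorize'. It moves to the left edge, and the trace sits right after 'authorize':
Which painting would the technician authorize ___ on Monday?
'authorize' is word 6.

6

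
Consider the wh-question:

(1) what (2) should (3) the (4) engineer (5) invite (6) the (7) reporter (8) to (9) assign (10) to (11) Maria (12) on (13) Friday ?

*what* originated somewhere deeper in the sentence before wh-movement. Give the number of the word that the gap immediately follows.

Before movement: The engineer should invite the reporter to assign what to Maria on Friday.
'what' is the direct object of 'assign'. Wh-movement fronts it, leaving a gap right after 'assign':
What should the engineer invite the reporter to assign ___ to Maria on Friday?
'assign' is word 9.

9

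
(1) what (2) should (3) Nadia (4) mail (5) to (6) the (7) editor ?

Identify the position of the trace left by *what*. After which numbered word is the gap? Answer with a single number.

4

Underlying clause: Nadia should mail what to the editor.
'what' functions as the direct object of 'mail'. It moves to the left edge, and the trace sits right after 'mail':
What should Nadia mail ___ to the editor?
'mail' is word 4.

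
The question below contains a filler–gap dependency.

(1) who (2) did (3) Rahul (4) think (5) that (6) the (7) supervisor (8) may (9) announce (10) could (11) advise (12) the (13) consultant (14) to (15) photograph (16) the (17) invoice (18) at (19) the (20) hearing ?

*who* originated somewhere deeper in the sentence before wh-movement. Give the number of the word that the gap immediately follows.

In situ: Rahul did think that the supervisor may announce who could advise the consultant to photograph the invoice at the hearing.
'who' functions as the subject of the clause embedded under 'announce'. Wh-movement fronts it, leaving a gap right after 'announce':
Who did Rahul think that the supervisor may announce ___ could advise the consultant to photograph the invoice at the hearing?
'announce' is word 9.

9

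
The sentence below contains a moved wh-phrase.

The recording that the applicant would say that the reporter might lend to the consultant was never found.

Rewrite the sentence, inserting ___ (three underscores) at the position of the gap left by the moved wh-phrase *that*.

'that' functions as the direct object of 'lend'. The gap is right after 'lend'.

The recording that the applicant would say that the reporter might lend ___ to the consultant was never found.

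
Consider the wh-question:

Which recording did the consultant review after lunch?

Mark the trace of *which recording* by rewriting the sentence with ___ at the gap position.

Underlying clause: The consultant did review which recording after lunch.
The filler 'which recording' is interpreted as the direct object of 'review'. The gap is right after 'review'.

Which recording did the consultant review ___ after lunch?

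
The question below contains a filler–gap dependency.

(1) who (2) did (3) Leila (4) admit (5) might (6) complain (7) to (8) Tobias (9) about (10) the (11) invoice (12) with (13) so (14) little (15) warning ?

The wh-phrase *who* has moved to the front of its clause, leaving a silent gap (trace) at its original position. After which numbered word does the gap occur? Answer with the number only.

4

In situ: Leila did admit who might complain to Tobias about the invoice with so little warning.
'who' functions as the subject of the clause embedded under 'admit'. Fronting leaves a gap immediately after 'admit':
Who did Leila admit ___ might complain to Tobias about the invoice with so little warning?
'admit' is word 4.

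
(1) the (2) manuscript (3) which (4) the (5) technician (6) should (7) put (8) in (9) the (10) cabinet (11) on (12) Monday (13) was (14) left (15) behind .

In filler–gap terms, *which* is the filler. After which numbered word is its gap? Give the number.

7

'which' is the direct object of 'put'. Fronting leaves a gap immediately after 'put':
The manuscript which the technician should put ___ in the cabinet on Monday was left behind.
'put' is word 7.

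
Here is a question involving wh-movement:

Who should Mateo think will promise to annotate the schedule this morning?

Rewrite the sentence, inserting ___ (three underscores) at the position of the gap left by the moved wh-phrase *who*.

In situ: Mateo should think who will promise to annotate the schedule this morning.
'who' functions as the subject of the clause embedded under 'think'. The gap is right after 'think'.

Who should Mateo think ___ will promise to annotate the schedule this morning?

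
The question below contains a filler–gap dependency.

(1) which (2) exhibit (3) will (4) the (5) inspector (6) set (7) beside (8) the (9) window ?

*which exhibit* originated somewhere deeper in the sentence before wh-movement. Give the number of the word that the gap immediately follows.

6

Pre-movement form: The inspector will set which exhibit beside the window.
'which exhibit' is the direct object of 'set'. Wh-movement fronts it, leaving a gap right after 'set':
Which exhibit will the inspector set ___ beside the window?
'set' is word 6.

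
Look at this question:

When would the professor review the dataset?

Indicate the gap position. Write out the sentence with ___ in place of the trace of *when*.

When would the professor review the dataset ___?

In situ: The professor would review the dataset when.
'when' functions as the temporal adjunct. The gap is right after 'dataset'.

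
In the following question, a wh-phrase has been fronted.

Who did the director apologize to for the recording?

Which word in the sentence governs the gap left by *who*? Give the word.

to

Before movement: The director did apologize to who for the recording.
The filler 'who' is interpreted as the object of the preposition 'to'. Wh-movement fronts it, leaving a gap right after 'to':
Who did the director apologize to ___ for the recording?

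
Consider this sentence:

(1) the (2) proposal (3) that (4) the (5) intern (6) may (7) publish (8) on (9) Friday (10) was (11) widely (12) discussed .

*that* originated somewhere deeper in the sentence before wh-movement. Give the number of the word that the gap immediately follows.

'that' functions as the direct object of 'publish'. Fronting leaves a gap immediately after 'publish':
The proposal that the intern may publish ___ on Friday was widely discussed.
'publish' is word 7.

7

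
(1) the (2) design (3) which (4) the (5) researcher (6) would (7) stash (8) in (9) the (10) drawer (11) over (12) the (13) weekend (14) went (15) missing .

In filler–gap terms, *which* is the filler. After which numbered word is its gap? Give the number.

7

'which' functions as the direct object of 'stash'. Wh-movement fronts it, leaving a gap right after 'stash':
The design which the researcher would stash ___ in the drawer over the weekend went missing.
'stash' is word 7.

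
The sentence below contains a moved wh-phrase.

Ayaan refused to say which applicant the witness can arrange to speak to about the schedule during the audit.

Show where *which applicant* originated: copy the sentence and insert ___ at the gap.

Ayaan refused to say which applicant the witness can arrange to speak to ___ about the schedule during the audit.

Pre-movement form: The witness can arrange to speak to which applicant about the schedule during the audit.
The filler 'which applicant' is interpreted as the object of the preposition 'to'. The gap is right after 'to'.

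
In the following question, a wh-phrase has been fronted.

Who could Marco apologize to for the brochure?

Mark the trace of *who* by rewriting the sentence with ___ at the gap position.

Before movement: Marco could apologize to who for the brochure.
'who' functions as the object of the preposition 'to'. The gap is right after 'to'.

Who could Marco apologize to ___ for the brochure?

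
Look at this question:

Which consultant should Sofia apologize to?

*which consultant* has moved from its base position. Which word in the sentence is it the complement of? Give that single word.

Underlying clause: Sofia should apologize to which consultant.
'which consultant' functions as the object of the preposition 'to'. Fronting leaves a gap immediately after 'to':
Which consultant should Sofia apologize to ___?

to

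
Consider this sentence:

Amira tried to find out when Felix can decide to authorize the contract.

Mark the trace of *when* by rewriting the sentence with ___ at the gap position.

In situ: Felix can decide to authorize the contract when.
'when' is the temporal adjunct. The gap is right after 'contract'.

Amira tried to find out when Felix can decide to authorize the contract ___.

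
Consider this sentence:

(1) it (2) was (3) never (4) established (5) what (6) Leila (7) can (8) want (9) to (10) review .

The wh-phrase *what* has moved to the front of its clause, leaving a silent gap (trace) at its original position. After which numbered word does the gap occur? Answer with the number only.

10

Before movement: Leila can want to review what.
'what' is the direct object of 'review'. Fronting leaves a gap immediately after 'review':
It was never established what Leila can want to review ___.
'review' is word 10.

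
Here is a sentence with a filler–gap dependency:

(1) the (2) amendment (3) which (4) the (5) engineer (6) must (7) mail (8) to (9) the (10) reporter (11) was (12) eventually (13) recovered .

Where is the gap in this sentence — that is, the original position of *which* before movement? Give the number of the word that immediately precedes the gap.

'which' functions as the direct object of 'mail'. Wh-movement fronts it, leaving a gap right after 'mail':
The amendment which the engineer must mail ___ to the reporter was eventually recovered.
'mail' is word 7.

7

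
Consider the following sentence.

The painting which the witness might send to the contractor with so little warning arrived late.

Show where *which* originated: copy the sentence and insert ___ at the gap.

'which' is the direct object of 'send'. The gap is right after 'send'.

The painting which the witness might send ___ to the contractor with so little warning arrived late.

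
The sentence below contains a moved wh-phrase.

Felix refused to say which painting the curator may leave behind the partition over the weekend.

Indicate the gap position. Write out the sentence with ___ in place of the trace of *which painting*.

Felix refused to say which painting the curator may leave ___ behind the partition over the weekend.

Pre-movement form: The curator may leave which painting behind the partition over the weekend.
'which painting' is the direct object of 'leave'. The gap is right after 'leave'.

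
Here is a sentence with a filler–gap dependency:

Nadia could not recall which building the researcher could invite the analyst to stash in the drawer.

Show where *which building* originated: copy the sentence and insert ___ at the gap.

Nadia could not recall which building the researcher could invite the analyst to stash ___ in the drawer.

In situ: The researcher could invite the analyst to stash which building in the drawer.
'which building' is the direct object of 'stash'. The gap is right after 'stash'.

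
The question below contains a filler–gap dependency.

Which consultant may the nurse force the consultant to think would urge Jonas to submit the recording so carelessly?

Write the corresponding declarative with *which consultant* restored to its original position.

'which consultant' functions as the subject of the clause embedded under 'think'. Wh-movement fronts it, leaving a gap right after 'think':
Which consultant may the nurse force the consultant to think ___ would urge Jonas to submit the recording so carelessly?

The nurse may force the consultant to think which consultant would urge Jonas to submit the recording so carelessly.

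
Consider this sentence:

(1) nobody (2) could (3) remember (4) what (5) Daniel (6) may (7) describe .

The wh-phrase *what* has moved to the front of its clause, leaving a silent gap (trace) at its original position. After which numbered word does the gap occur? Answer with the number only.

7

In situ: Daniel may describe what.
'what' is the direct object of 'describe'. Fronting leaves a gap immediately after 'describe':
Nobody could remember what Daniel may describe ___.
'describe' is word 7.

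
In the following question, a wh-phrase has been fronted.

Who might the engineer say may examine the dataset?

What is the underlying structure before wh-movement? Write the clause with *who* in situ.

The filler 'who' is interpreted as the subject of the clause embedded under 'say'. Fronting leaves a gap immediately after 'say':
Who might the engineer say ___ may examine the dataset?

The engineer might say who may examine the dataset.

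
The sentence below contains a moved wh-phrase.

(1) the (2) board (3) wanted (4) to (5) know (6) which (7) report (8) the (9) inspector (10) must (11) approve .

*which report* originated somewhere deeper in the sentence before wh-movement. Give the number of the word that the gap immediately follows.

Before movement: The inspector must approve which report.
The filler 'which report' is interpreted as the direct object of 'approve'. Wh-movement fronts it, leaving a gap right after 'approve':
The board wanted to know which report the inspector must approve ___.
'approve' is word 11.

11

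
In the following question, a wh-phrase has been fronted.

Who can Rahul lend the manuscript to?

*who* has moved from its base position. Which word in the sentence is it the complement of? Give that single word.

to

Underlying clause: Rahul can lend the manuscript to who.
'who' functions as the object of the preposition 'to' (recipient of 'lend'). Wh-movement fronts it, leaving a gap right after 'to':
Who can Rahul lend the manuscript to ___?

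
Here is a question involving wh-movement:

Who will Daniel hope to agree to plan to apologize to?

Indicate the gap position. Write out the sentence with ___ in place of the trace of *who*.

Before movement: Daniel will hope to agree to plan to apologize to who.
The filler 'who' is interpreted as the object of the preposition 'to'. The gap is right after 'to'.

Who will Daniel hope to agree to plan to apologize to ___?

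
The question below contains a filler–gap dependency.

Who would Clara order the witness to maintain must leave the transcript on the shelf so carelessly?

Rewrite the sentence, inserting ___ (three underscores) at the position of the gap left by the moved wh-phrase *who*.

Who would Clara order the witness to maintain ___ must leave the transcript on the shelf so carelessly?

Pre-movement form: Clara would order the witness to maintain who must leave the transcript on the shelf so carelessly.
The filler 'who' is interpreted as the subject of the clause embedded under 'maintain'. The gap is right after 'maintain'.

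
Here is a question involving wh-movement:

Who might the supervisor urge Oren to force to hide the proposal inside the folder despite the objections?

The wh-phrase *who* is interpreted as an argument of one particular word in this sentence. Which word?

force

In situ: The supervisor might urge Oren to force who to hide the proposal inside the folder despite the objections.
'who' functions as the direct object of 'force'. It moves to the left edge, and the trace sits right after 'force':
Who might the supervisor urge Oren to force ___ to hide the proposal inside the folder despite the objections?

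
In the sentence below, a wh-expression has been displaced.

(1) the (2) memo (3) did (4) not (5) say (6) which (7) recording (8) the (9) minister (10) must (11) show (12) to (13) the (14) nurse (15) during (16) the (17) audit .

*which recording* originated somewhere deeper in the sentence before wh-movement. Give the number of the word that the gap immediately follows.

11

In situ: The minister must show which recording to the nurse during the audit.
'which recording' is the direct object of 'show'. Wh-movement fronts it, leaving a gap right after 'show':
The memo did not say which recording the minister must show ___ to the nurse during the audit.
'show' is word 11.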